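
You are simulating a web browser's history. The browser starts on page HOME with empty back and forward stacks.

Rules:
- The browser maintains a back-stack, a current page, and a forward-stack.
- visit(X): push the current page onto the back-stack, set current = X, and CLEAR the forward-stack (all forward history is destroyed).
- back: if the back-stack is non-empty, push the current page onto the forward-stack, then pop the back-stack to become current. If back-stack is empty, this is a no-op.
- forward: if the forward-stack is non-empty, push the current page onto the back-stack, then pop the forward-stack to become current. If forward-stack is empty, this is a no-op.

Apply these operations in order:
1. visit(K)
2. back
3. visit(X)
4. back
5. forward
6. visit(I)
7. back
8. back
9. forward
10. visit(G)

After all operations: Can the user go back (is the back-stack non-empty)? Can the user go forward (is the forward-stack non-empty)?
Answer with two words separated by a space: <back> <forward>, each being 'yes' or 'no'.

After 1 (visit(K)): cur=K back=1 fwd=0
After 2 (back): cur=HOME back=0 fwd=1
After 3 (visit(X)): cur=X back=1 fwd=0
After 4 (back): cur=HOME back=0 fwd=1
After 5 (forward): cur=X back=1 fwd=0
After 6 (visit(I)): cur=I back=2 fwd=0
After 7 (back): cur=X back=1 fwd=1
After 8 (back): cur=HOME back=0 fwd=2
After 9 (forward): cur=X back=1 fwd=1
After 10 (visit(G)): cur=G back=2 fwd=0

Answer: yes no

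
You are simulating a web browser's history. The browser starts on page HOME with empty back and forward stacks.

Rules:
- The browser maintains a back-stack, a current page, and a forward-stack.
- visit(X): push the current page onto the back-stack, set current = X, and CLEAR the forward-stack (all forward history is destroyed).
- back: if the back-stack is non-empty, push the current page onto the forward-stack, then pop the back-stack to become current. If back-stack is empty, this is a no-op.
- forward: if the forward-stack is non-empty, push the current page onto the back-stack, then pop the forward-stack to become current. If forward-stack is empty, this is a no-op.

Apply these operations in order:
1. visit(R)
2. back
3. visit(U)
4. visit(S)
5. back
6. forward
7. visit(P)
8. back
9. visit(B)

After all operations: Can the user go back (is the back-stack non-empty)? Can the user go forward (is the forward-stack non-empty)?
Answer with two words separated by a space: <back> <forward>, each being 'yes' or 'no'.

Answer: yes no

Derivation:
After 1 (visit(R)): cur=R back=1 fwd=0
After 2 (back): cur=HOME back=0 fwd=1
After 3 (visit(U)): cur=U back=1 fwd=0
After 4 (visit(S)): cur=S back=2 fwd=0
After 5 (back): cur=U back=1 fwd=1
After 6 (forward): cur=S back=2 fwd=0
After 7 (visit(P)): cur=P back=3 fwd=0
After 8 (back): cur=S back=2 fwd=1
After 9 (visit(B)): cur=B back=3 fwd=0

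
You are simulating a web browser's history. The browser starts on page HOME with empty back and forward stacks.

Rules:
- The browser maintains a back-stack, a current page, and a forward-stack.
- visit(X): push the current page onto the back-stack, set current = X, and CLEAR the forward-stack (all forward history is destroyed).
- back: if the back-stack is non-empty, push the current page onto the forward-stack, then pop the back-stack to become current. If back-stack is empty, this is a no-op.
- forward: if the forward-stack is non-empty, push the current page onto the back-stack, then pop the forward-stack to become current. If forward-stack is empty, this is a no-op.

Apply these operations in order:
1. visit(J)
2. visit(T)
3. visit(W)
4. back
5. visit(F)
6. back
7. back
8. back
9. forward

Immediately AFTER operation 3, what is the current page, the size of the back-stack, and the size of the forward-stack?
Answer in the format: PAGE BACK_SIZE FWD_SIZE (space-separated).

After 1 (visit(J)): cur=J back=1 fwd=0
After 2 (visit(T)): cur=T back=2 fwd=0
After 3 (visit(W)): cur=W back=3 fwd=0

W 3 0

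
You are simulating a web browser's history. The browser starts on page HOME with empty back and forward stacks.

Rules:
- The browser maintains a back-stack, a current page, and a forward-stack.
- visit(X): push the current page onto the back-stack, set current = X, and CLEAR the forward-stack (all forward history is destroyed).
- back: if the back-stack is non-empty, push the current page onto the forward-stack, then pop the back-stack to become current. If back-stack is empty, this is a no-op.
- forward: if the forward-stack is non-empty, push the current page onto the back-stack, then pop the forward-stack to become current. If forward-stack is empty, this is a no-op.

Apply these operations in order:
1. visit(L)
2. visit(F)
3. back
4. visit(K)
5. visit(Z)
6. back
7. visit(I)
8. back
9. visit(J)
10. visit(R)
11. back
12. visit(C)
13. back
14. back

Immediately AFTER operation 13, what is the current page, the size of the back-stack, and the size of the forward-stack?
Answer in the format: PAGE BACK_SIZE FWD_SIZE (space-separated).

After 1 (visit(L)): cur=L back=1 fwd=0
After 2 (visit(F)): cur=F back=2 fwd=0
After 3 (back): cur=L back=1 fwd=1
After 4 (visit(K)): cur=K back=2 fwd=0
After 5 (visit(Z)): cur=Z back=3 fwd=0
After 6 (back): cur=K back=2 fwd=1
After 7 (visit(I)): cur=I back=3 fwd=0
After 8 (back): cur=K back=2 fwd=1
After 9 (visit(J)): cur=J back=3 fwd=0
After 10 (visit(R)): cur=R back=4 fwd=0
After 11 (back): cur=J back=3 fwd=1
After 12 (visit(C)): cur=C back=4 fwd=0
After 13 (back): cur=J back=3 fwd=1

J 3 1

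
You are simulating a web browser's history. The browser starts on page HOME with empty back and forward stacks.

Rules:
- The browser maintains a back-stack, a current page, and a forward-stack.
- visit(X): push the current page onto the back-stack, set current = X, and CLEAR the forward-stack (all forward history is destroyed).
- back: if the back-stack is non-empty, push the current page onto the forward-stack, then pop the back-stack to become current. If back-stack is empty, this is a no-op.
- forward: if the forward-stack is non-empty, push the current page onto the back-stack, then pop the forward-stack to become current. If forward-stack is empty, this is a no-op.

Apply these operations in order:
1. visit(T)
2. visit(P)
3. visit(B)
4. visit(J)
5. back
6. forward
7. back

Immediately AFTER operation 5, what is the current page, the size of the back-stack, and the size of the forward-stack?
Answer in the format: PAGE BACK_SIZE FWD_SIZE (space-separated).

After 1 (visit(T)): cur=T back=1 fwd=0
After 2 (visit(P)): cur=P back=2 fwd=0
After 3 (visit(B)): cur=B back=3 fwd=0
After 4 (visit(J)): cur=J back=4 fwd=0
After 5 (back): cur=B back=3 fwd=1

B 3 1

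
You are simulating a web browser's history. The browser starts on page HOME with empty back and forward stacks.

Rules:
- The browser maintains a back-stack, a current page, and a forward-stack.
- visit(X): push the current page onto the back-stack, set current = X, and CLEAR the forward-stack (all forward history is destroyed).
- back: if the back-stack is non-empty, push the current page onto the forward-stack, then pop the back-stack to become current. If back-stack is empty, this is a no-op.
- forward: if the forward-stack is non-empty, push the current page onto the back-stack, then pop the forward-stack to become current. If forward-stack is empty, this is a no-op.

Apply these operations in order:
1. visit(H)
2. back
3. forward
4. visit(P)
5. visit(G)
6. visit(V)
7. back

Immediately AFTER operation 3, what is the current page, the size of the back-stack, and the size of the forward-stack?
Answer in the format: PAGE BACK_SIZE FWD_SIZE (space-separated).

After 1 (visit(H)): cur=H back=1 fwd=0
After 2 (back): cur=HOME back=0 fwd=1
After 3 (forward): cur=H back=1 fwd=0

H 1 0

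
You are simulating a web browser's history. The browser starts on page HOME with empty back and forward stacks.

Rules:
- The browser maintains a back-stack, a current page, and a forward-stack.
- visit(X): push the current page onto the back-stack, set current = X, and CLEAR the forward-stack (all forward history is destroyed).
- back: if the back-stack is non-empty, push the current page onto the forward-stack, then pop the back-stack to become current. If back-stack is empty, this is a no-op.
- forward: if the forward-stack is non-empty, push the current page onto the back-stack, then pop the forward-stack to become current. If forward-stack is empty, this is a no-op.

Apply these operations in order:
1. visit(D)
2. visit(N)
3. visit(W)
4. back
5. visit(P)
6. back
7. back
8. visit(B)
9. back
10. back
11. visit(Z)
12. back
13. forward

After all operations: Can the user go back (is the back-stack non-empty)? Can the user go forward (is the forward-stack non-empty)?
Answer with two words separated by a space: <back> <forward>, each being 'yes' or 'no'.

After 1 (visit(D)): cur=D back=1 fwd=0
After 2 (visit(N)): cur=N back=2 fwd=0
After 3 (visit(W)): cur=W back=3 fwd=0
After 4 (back): cur=N back=2 fwd=1
After 5 (visit(P)): cur=P back=3 fwd=0
After 6 (back): cur=N back=2 fwd=1
After 7 (back): cur=D back=1 fwd=2
After 8 (visit(B)): cur=B back=2 fwd=0
After 9 (back): cur=D back=1 fwd=1
After 10 (back): cur=HOME back=0 fwd=2
After 11 (visit(Z)): cur=Z back=1 fwd=0
After 12 (back): cur=HOME back=0 fwd=1
After 13 (forward): cur=Z back=1 fwd=0

Answer: yes no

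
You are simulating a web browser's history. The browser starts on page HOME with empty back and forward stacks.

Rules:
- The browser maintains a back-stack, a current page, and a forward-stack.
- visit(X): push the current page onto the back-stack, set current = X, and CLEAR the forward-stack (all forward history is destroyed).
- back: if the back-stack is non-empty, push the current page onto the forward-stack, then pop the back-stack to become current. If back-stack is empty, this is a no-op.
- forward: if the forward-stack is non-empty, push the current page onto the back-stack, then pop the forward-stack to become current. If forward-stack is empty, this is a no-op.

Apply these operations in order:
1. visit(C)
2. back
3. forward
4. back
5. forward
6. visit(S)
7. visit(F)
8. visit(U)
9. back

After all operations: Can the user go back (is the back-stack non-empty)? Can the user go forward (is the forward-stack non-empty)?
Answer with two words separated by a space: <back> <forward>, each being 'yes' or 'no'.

Answer: yes yes

Derivation:
After 1 (visit(C)): cur=C back=1 fwd=0
After 2 (back): cur=HOME back=0 fwd=1
After 3 (forward): cur=C back=1 fwd=0
After 4 (back): cur=HOME back=0 fwd=1
After 5 (forward): cur=C back=1 fwd=0
After 6 (visit(S)): cur=S back=2 fwd=0
After 7 (visit(F)): cur=F back=3 fwd=0
After 8 (visit(U)): cur=U back=4 fwd=0
After 9 (back): cur=F back=3 fwd=1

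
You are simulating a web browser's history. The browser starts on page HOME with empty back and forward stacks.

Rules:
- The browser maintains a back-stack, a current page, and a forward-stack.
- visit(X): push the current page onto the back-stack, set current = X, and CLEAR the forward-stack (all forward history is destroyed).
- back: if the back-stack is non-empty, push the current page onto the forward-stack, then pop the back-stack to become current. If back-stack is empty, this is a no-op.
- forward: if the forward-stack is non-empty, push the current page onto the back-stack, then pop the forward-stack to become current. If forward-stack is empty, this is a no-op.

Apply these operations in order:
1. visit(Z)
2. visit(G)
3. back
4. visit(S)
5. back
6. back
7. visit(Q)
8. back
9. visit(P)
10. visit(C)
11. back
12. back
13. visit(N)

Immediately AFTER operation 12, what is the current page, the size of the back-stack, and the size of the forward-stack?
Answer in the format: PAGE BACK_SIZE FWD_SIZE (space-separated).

After 1 (visit(Z)): cur=Z back=1 fwd=0
After 2 (visit(G)): cur=G back=2 fwd=0
After 3 (back): cur=Z back=1 fwd=1
After 4 (visit(S)): cur=S back=2 fwd=0
After 5 (back): cur=Z back=1 fwd=1
After 6 (back): cur=HOME back=0 fwd=2
After 7 (visit(Q)): cur=Q back=1 fwd=0
After 8 (back): cur=HOME back=0 fwd=1
After 9 (visit(P)): cur=P back=1 fwd=0
After 10 (visit(C)): cur=C back=2 fwd=0
After 11 (back): cur=P back=1 fwd=1
After 12 (back): cur=HOME back=0 fwd=2

HOME 0 2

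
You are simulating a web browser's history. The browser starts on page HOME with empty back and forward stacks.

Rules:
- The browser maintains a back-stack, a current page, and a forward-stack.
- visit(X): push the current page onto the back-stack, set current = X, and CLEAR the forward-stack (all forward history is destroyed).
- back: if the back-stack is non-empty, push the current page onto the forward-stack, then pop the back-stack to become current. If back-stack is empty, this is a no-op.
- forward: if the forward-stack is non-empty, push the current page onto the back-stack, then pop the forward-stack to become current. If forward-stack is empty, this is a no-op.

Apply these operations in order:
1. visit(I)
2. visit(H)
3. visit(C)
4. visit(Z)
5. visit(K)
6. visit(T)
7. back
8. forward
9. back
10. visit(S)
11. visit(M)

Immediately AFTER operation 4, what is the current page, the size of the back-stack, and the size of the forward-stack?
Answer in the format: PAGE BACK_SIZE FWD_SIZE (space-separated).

After 1 (visit(I)): cur=I back=1 fwd=0
After 2 (visit(H)): cur=H back=2 fwd=0
After 3 (visit(C)): cur=C back=3 fwd=0
After 4 (visit(Z)): cur=Z back=4 fwd=0

Z 4 0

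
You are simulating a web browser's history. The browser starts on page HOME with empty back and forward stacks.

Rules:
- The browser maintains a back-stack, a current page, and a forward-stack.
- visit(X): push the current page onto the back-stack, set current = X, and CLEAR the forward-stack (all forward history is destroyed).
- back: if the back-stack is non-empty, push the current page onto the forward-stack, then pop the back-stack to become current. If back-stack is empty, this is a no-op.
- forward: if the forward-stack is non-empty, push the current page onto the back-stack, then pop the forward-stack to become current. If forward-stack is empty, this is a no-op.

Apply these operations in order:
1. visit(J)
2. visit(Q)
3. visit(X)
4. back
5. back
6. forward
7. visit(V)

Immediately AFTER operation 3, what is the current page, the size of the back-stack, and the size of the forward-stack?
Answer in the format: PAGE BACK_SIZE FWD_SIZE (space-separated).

After 1 (visit(J)): cur=J back=1 fwd=0
After 2 (visit(Q)): cur=Q back=2 fwd=0
After 3 (visit(X)): cur=X back=3 fwd=0

X 3 0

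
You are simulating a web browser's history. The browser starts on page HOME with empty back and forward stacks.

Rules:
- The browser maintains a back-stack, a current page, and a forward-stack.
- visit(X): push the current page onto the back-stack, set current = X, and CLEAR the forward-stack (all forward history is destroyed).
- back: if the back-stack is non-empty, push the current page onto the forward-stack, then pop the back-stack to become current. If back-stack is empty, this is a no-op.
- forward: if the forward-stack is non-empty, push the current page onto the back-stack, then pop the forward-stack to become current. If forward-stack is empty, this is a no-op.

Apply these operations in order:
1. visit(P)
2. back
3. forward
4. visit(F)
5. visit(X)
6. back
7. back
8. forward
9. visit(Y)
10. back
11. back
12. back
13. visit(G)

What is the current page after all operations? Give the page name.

Answer: G

Derivation:
After 1 (visit(P)): cur=P back=1 fwd=0
After 2 (back): cur=HOME back=0 fwd=1
After 3 (forward): cur=P back=1 fwd=0
After 4 (visit(F)): cur=F back=2 fwd=0
After 5 (visit(X)): cur=X back=3 fwd=0
After 6 (back): cur=F back=2 fwd=1
After 7 (back): cur=P back=1 fwd=2
After 8 (forward): cur=F back=2 fwd=1
After 9 (visit(Y)): cur=Y back=3 fwd=0
After 10 (back): cur=F back=2 fwd=1
After 11 (back): cur=P back=1 fwd=2
After 12 (back): cur=HOME back=0 fwd=3
After 13 (visit(G)): cur=G back=1 fwd=0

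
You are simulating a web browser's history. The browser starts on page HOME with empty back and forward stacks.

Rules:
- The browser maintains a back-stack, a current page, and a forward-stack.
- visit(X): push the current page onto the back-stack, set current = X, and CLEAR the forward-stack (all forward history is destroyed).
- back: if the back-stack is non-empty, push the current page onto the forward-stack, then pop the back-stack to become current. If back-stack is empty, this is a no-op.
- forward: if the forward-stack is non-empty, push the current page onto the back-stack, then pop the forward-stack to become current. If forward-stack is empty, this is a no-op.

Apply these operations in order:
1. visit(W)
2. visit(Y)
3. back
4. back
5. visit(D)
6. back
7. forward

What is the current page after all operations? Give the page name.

Answer: D

Derivation:
After 1 (visit(W)): cur=W back=1 fwd=0
After 2 (visit(Y)): cur=Y back=2 fwd=0
After 3 (back): cur=W back=1 fwd=1
After 4 (back): cur=HOME back=0 fwd=2
After 5 (visit(D)): cur=D back=1 fwd=0
After 6 (back): cur=HOME back=0 fwd=1
After 7 (forward): cur=D back=1 fwd=0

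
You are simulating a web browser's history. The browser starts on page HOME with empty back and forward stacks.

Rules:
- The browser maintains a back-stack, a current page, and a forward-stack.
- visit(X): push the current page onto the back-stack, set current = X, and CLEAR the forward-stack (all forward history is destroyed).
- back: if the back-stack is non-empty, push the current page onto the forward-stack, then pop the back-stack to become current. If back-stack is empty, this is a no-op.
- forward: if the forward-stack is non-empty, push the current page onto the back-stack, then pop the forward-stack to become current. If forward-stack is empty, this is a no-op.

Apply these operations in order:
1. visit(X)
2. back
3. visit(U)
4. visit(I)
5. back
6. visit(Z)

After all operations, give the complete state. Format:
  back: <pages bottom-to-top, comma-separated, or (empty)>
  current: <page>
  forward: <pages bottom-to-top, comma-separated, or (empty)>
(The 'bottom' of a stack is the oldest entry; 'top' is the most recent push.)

Answer: back: HOME,U
current: Z
forward: (empty)

Derivation:
After 1 (visit(X)): cur=X back=1 fwd=0
After 2 (back): cur=HOME back=0 fwd=1
After 3 (visit(U)): cur=U back=1 fwd=0
After 4 (visit(I)): cur=I back=2 fwd=0
After 5 (back): cur=U back=1 fwd=1
After 6 (visit(Z)): cur=Z back=2 fwd=0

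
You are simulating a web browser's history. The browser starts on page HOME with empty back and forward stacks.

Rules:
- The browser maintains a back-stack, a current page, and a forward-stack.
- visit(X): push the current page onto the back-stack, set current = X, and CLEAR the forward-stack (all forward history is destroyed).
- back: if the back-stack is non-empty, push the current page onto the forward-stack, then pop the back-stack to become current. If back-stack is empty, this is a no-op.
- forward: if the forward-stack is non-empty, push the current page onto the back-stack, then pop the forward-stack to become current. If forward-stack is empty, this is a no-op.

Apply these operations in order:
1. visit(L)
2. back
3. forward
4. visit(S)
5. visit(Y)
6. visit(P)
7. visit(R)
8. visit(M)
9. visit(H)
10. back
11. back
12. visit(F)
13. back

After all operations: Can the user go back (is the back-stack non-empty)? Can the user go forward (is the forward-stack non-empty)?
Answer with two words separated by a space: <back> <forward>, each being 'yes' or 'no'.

Answer: yes yes

Derivation:
After 1 (visit(L)): cur=L back=1 fwd=0
After 2 (back): cur=HOME back=0 fwd=1
After 3 (forward): cur=L back=1 fwd=0
After 4 (visit(S)): cur=S back=2 fwd=0
After 5 (visit(Y)): cur=Y back=3 fwd=0
After 6 (visit(P)): cur=P back=4 fwd=0
After 7 (visit(R)): cur=R back=5 fwd=0
After 8 (visit(M)): cur=M back=6 fwd=0
After 9 (visit(H)): cur=H back=7 fwd=0
After 10 (back): cur=M back=6 fwd=1
After 11 (back): cur=R back=5 fwd=2
After 12 (visit(F)): cur=F back=6 fwd=0
After 13 (back): cur=R back=5 fwd=1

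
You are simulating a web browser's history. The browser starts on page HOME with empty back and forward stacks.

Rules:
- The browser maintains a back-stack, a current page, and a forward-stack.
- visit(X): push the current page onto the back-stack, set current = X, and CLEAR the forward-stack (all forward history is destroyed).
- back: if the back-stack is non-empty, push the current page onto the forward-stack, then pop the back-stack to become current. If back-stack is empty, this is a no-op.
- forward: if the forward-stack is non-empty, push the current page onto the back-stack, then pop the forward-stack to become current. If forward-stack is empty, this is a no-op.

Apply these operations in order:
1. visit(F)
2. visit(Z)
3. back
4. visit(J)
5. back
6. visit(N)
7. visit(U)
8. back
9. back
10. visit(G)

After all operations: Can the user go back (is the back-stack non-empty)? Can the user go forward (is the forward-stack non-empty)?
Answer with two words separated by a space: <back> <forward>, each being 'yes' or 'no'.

Answer: yes no

Derivation:
After 1 (visit(F)): cur=F back=1 fwd=0
After 2 (visit(Z)): cur=Z back=2 fwd=0
After 3 (back): cur=F back=1 fwd=1
After 4 (visit(J)): cur=J back=2 fwd=0
After 5 (back): cur=F back=1 fwd=1
After 6 (visit(N)): cur=N back=2 fwd=0
After 7 (visit(U)): cur=U back=3 fwd=0
After 8 (back): cur=N back=2 fwd=1
After 9 (back): cur=F back=1 fwd=2
After 10 (visit(G)): cur=G back=2 fwd=0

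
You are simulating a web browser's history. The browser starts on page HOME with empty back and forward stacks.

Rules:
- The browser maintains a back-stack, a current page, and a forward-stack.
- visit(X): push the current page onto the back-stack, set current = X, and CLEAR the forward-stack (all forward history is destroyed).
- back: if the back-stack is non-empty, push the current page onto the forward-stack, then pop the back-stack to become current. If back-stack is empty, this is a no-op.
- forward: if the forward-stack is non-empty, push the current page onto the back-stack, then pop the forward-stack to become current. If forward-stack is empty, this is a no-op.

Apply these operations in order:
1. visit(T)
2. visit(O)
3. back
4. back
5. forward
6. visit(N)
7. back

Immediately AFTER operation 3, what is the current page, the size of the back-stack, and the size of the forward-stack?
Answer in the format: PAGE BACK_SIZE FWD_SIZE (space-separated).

After 1 (visit(T)): cur=T back=1 fwd=0
After 2 (visit(O)): cur=O back=2 fwd=0
After 3 (back): cur=T back=1 fwd=1

T 1 1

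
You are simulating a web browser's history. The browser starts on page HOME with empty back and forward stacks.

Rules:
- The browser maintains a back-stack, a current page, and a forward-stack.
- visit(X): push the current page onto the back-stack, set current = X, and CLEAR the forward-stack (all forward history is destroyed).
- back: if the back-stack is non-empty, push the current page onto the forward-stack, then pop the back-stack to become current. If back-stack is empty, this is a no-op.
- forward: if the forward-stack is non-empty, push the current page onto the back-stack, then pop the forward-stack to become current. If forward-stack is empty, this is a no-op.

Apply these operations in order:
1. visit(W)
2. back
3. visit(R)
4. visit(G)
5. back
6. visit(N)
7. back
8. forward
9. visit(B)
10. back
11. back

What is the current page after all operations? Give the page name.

After 1 (visit(W)): cur=W back=1 fwd=0
After 2 (back): cur=HOME back=0 fwd=1
After 3 (visit(R)): cur=R back=1 fwd=0
After 4 (visit(G)): cur=G back=2 fwd=0
After 5 (back): cur=R back=1 fwd=1
After 6 (visit(N)): cur=N back=2 fwd=0
After 7 (back): cur=R back=1 fwd=1
After 8 (forward): cur=N back=2 fwd=0
After 9 (visit(B)): cur=B back=3 fwd=0
After 10 (back): cur=N back=2 fwd=1
After 11 (back): cur=R back=1 fwd=2

Answer: R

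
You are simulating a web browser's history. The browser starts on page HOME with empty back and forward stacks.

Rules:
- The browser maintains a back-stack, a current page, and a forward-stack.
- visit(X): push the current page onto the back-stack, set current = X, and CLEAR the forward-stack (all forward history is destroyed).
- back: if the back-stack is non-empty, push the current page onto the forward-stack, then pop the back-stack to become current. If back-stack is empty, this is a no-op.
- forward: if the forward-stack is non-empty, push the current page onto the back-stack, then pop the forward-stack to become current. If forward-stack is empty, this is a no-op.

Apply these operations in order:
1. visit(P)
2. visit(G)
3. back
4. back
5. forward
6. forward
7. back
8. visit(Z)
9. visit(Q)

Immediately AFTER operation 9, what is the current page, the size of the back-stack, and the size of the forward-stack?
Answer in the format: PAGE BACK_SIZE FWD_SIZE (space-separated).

After 1 (visit(P)): cur=P back=1 fwd=0
After 2 (visit(G)): cur=G back=2 fwd=0
After 3 (back): cur=P back=1 fwd=1
After 4 (back): cur=HOME back=0 fwd=2
After 5 (forward): cur=P back=1 fwd=1
After 6 (forward): cur=G back=2 fwd=0
After 7 (back): cur=P back=1 fwd=1
After 8 (visit(Z)): cur=Z back=2 fwd=0
After 9 (visit(Q)): cur=Q back=3 fwd=0

Q 3 0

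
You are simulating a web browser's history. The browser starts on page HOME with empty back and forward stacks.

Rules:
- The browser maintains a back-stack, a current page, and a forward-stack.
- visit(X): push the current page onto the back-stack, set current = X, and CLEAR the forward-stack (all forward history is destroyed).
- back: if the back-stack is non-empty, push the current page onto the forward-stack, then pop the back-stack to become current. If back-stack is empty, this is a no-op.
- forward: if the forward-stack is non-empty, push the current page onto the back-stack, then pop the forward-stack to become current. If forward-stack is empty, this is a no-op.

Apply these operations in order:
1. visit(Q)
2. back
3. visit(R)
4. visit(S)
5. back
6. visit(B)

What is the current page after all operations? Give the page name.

After 1 (visit(Q)): cur=Q back=1 fwd=0
After 2 (back): cur=HOME back=0 fwd=1
After 3 (visit(R)): cur=R back=1 fwd=0
After 4 (visit(S)): cur=S back=2 fwd=0
After 5 (back): cur=R back=1 fwd=1
After 6 (visit(B)): cur=B back=2 fwd=0

Answer: B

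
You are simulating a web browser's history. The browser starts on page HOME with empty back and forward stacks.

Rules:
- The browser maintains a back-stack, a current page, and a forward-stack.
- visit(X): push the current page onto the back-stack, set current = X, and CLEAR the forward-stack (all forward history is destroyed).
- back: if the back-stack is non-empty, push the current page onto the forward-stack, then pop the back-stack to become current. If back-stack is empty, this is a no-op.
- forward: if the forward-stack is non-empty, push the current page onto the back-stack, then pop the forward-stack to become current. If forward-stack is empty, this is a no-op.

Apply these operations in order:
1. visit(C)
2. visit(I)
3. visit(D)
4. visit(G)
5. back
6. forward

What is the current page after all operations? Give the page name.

After 1 (visit(C)): cur=C back=1 fwd=0
After 2 (visit(I)): cur=I back=2 fwd=0
After 3 (visit(D)): cur=D back=3 fwd=0
After 4 (visit(G)): cur=G back=4 fwd=0
After 5 (back): cur=D back=3 fwd=1
After 6 (forward): cur=G back=4 fwd=0

Answer: G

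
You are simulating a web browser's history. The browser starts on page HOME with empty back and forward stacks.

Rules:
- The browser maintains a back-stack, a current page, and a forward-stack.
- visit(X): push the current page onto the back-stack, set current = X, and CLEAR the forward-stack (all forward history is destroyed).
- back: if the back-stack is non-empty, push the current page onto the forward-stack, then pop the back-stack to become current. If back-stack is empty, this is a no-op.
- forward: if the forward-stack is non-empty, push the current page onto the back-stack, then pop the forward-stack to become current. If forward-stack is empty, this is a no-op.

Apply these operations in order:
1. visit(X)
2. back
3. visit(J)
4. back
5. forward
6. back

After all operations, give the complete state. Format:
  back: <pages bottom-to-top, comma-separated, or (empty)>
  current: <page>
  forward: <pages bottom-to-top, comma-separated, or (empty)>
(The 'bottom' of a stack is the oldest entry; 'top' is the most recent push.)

Answer: back: (empty)
current: HOME
forward: J

Derivation:
After 1 (visit(X)): cur=X back=1 fwd=0
After 2 (back): cur=HOME back=0 fwd=1
After 3 (visit(J)): cur=J back=1 fwd=0
After 4 (back): cur=HOME back=0 fwd=1
After 5 (forward): cur=J back=1 fwd=0
After 6 (back): cur=HOME back=0 fwd=1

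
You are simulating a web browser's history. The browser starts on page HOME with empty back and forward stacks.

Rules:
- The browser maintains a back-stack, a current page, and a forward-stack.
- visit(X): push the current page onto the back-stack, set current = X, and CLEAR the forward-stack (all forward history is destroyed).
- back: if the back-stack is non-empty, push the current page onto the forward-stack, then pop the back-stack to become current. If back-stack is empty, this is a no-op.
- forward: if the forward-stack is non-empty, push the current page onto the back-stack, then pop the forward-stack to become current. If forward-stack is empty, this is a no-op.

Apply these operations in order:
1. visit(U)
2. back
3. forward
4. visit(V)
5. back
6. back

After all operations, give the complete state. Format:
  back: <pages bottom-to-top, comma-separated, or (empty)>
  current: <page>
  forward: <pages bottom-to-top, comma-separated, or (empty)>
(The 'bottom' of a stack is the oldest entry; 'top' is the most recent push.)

Answer: back: (empty)
current: HOME
forward: V,U

Derivation:
After 1 (visit(U)): cur=U back=1 fwd=0
After 2 (back): cur=HOME back=0 fwd=1
After 3 (forward): cur=U back=1 fwd=0
After 4 (visit(V)): cur=V back=2 fwd=0
After 5 (back): cur=U back=1 fwd=1
After 6 (back): cur=HOME back=0 fwd=2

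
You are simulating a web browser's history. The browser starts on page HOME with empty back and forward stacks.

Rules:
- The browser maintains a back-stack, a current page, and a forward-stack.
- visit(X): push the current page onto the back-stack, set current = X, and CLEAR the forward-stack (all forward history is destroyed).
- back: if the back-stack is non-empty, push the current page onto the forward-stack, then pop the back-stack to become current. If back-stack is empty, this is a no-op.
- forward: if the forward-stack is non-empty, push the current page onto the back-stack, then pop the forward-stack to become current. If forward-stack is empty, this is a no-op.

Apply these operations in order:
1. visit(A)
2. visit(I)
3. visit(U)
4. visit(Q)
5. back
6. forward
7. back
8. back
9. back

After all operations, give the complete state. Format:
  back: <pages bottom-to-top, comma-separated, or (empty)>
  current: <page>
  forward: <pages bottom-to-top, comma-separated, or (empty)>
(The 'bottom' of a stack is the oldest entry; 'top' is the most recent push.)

Answer: back: HOME
current: A
forward: Q,U,I

Derivation:
After 1 (visit(A)): cur=A back=1 fwd=0
After 2 (visit(I)): cur=I back=2 fwd=0
After 3 (visit(U)): cur=U back=3 fwd=0
After 4 (visit(Q)): cur=Q back=4 fwd=0
After 5 (back): cur=U back=3 fwd=1
After 6 (forward): cur=Q back=4 fwd=0
After 7 (back): cur=U back=3 fwd=1
After 8 (back): cur=I back=2 fwd=2
After 9 (back): cur=A back=1 fwd=3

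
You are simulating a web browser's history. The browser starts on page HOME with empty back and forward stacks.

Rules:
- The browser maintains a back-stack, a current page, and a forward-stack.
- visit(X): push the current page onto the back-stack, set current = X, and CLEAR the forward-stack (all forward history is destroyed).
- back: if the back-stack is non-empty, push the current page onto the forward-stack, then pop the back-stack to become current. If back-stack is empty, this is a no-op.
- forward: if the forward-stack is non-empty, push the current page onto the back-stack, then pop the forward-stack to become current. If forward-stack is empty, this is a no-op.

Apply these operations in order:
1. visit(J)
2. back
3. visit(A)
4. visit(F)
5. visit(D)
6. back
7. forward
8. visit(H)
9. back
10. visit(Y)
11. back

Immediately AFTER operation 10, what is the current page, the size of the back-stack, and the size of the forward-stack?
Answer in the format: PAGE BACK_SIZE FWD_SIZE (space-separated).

After 1 (visit(J)): cur=J back=1 fwd=0
After 2 (back): cur=HOME back=0 fwd=1
After 3 (visit(A)): cur=A back=1 fwd=0
After 4 (visit(F)): cur=F back=2 fwd=0
After 5 (visit(D)): cur=D back=3 fwd=0
After 6 (back): cur=F back=2 fwd=1
After 7 (forward): cur=D back=3 fwd=0
After 8 (visit(H)): cur=H back=4 fwd=0
After 9 (back): cur=D back=3 fwd=1
After 10 (visit(Y)): cur=Y back=4 fwd=0

Y 4 0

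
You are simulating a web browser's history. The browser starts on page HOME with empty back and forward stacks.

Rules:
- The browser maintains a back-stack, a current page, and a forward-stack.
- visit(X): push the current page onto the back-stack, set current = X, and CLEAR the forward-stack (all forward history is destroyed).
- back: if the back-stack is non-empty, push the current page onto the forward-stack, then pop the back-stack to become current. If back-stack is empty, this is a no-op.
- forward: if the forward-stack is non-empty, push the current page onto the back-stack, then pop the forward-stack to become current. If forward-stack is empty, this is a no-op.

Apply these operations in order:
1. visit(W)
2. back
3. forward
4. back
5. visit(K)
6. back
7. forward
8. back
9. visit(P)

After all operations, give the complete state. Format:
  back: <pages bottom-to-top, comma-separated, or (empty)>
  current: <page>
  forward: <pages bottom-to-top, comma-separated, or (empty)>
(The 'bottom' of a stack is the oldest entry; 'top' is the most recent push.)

After 1 (visit(W)): cur=W back=1 fwd=0
After 2 (back): cur=HOME back=0 fwd=1
After 3 (forward): cur=W back=1 fwd=0
After 4 (back): cur=HOME back=0 fwd=1
After 5 (visit(K)): cur=K back=1 fwd=0
After 6 (back): cur=HOME back=0 fwd=1
After 7 (forward): cur=K back=1 fwd=0
After 8 (back): cur=HOME back=0 fwd=1
After 9 (visit(P)): cur=P back=1 fwd=0

Answer: back: HOME
current: P
forward: (empty)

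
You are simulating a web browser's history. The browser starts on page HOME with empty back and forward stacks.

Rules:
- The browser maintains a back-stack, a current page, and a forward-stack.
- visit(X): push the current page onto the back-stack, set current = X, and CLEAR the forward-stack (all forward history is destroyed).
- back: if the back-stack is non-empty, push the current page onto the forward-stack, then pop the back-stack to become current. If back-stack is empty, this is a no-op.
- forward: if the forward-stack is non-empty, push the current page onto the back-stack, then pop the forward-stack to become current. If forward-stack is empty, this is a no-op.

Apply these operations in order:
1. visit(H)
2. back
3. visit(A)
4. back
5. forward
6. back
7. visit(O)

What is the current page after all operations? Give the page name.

Answer: O

Derivation:
After 1 (visit(H)): cur=H back=1 fwd=0
After 2 (back): cur=HOME back=0 fwd=1
After 3 (visit(A)): cur=A back=1 fwd=0
After 4 (back): cur=HOME back=0 fwd=1
After 5 (forward): cur=A back=1 fwd=0
After 6 (back): cur=HOME back=0 fwd=1
After 7 (visit(O)): cur=O back=1 fwd=0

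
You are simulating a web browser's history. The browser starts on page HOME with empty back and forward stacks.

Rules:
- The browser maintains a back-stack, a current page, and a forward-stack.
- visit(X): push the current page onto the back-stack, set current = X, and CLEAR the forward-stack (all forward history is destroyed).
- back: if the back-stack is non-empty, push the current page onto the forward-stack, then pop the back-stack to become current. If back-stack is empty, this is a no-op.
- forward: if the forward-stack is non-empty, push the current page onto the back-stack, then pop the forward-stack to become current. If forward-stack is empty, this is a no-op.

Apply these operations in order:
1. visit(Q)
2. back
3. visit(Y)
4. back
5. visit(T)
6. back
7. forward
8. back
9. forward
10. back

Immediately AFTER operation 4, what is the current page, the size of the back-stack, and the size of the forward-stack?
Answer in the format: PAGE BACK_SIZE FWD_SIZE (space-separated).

After 1 (visit(Q)): cur=Q back=1 fwd=0
After 2 (back): cur=HOME back=0 fwd=1
After 3 (visit(Y)): cur=Y back=1 fwd=0
After 4 (back): cur=HOME back=0 fwd=1

HOME 0 1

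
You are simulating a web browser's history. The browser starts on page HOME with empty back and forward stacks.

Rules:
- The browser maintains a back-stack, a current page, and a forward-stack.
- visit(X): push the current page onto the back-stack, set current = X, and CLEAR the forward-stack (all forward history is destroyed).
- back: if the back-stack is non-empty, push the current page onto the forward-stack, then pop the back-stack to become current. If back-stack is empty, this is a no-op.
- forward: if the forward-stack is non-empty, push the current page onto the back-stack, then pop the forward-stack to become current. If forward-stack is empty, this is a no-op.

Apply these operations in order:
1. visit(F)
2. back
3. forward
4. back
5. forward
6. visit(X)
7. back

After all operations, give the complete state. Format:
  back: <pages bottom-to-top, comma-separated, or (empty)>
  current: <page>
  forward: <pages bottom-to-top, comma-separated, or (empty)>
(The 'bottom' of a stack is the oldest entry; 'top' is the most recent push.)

Answer: back: HOME
current: F
forward: X

Derivation:
After 1 (visit(F)): cur=F back=1 fwd=0
After 2 (back): cur=HOME back=0 fwd=1
After 3 (forward): cur=F back=1 fwd=0
After 4 (back): cur=HOME back=0 fwd=1
After 5 (forward): cur=F back=1 fwd=0
After 6 (visit(X)): cur=X back=2 fwd=0
After 7 (back): cur=F back=1 fwd=1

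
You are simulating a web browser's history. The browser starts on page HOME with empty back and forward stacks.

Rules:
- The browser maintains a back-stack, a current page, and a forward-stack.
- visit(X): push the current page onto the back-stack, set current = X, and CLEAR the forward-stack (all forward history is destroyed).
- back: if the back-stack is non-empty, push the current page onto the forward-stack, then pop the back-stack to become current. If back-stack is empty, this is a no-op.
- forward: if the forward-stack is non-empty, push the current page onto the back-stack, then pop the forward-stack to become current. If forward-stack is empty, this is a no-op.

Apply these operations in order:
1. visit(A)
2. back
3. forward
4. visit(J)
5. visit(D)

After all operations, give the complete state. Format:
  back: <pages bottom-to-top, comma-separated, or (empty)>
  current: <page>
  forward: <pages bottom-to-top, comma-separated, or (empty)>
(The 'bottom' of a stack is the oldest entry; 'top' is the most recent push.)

Answer: back: HOME,A,J
current: D
forward: (empty)

Derivation:
After 1 (visit(A)): cur=A back=1 fwd=0
After 2 (back): cur=HOME back=0 fwd=1
After 3 (forward): cur=A back=1 fwd=0
After 4 (visit(J)): cur=J back=2 fwd=0
After 5 (visit(D)): cur=D back=3 fwd=0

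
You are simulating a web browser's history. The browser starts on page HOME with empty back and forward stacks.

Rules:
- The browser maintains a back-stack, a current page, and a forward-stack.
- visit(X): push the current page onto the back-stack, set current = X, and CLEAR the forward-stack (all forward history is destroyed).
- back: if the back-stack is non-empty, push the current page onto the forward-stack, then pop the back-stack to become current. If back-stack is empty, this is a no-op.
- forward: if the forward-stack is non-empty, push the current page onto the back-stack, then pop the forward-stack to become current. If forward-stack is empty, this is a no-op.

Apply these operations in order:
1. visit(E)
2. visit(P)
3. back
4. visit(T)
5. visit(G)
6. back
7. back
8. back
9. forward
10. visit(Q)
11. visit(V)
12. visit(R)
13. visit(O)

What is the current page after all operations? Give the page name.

After 1 (visit(E)): cur=E back=1 fwd=0
After 2 (visit(P)): cur=P back=2 fwd=0
After 3 (back): cur=E back=1 fwd=1
After 4 (visit(T)): cur=T back=2 fwd=0
After 5 (visit(G)): cur=G back=3 fwd=0
After 6 (back): cur=T back=2 fwd=1
After 7 (back): cur=E back=1 fwd=2
After 8 (back): cur=HOME back=0 fwd=3
After 9 (forward): cur=E back=1 fwd=2
After 10 (visit(Q)): cur=Q back=2 fwd=0
After 11 (visit(V)): cur=V back=3 fwd=0
After 12 (visit(R)): cur=R back=4 fwd=0
After 13 (visit(O)): cur=O back=5 fwd=0

Answer: O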